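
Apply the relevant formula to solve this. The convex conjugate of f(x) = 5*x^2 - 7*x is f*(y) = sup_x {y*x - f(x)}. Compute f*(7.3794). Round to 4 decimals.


f*(y) = sup_x {y*x - a*x^2 - b*x} = sup_x {(y-b)*x - a*x^2}
FOC: (y - b) - 2a*x = 0 => x* = (y - b)/(2a)
x* = (7.3794 + 7)/(2*5) = 1.4379
f*(7.3794) = (y-b)^2/(4a) = (7.3794 + 7)^2/(4*5)
= 206.7671/20 = 10.3384


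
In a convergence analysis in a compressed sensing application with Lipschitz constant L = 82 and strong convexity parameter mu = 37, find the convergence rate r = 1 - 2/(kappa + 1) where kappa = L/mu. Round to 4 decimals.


Step 1: Compute the condition number.
kappa = L/mu = 82/37 = 2.2162
Step 2: Compute the convergence rate.
r = 1 - 2/(kappa + 1) = 1 - 2*mu/(L + mu) = (L - mu)/(L + mu) = 45/119 = 0.3782


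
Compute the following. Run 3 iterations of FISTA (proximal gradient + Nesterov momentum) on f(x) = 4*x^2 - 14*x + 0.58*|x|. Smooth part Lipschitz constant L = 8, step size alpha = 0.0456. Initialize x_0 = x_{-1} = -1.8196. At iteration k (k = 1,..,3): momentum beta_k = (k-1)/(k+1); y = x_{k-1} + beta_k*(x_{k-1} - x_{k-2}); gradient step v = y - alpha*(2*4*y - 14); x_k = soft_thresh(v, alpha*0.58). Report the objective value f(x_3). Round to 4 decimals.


FISTA on f(x) = 4*x^2 - 14*x + 0.58*|x|
L = 8, alpha = 0.0456
Iteration 1: beta = 0.0, y = -1.8196 + 0.0*(-1.8196 + 1.8196) = -1.8196
  grad(y) = -28.5568, v = y - alpha*grad = -0.5174
  prox(v) = soft_thresh(-0.5174, 0.0264) = -0.491
Iteration 2: beta = 0.3333, y = -0.491 + 0.3333*(-0.491 + 1.8196) = -0.0481
  grad(y) = -14.3847, v = y - alpha*grad = 0.6079
  prox(v) = soft_thresh(0.6079, 0.0264) = 0.5814
Iteration 3: beta = 0.5, y = 0.5814 + 0.5*(0.5814 + 0.491) = 1.1176
  grad(y) = -5.0592, v = y - alpha*grad = 1.3483
  prox(v) = soft_thresh(1.3483, 0.0264) = 1.3218
f(x_3) = 4*1.3218^2 - 14*1.3218 + 0.58*|1.3218| = -10.7501


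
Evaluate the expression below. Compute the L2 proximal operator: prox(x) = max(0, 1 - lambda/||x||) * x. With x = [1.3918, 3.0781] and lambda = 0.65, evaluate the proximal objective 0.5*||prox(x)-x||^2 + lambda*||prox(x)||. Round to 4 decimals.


Step 1: Compute ||x||.
||x|| = 3.3781
Step 2: Compute scaling factor.
scale = max(0, 1 - 0.65/3.3781) = 0.8076
Step 3: prox(x) = [1.124, 2.4858]
||prox(x)|| = 2.7281
Step 4: Proximal objective.
0.5*||prox-x||^2 = 0.2113
lambda*||prox|| = 1.7733
Total = 1.9845


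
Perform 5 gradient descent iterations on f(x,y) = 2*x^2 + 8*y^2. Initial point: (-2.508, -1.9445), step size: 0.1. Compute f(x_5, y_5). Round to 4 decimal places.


Gradient descent on f(x,y) = 2*x^2 + 8*y^2.
Starting point: (-2.508, -1.9445), alpha = 0.1
Step 1: grad_x = 2*2*-2.508 = -10.032, grad_y = 2*8*-1.9445 = -31.112
  x_1 = -2.508 - 0.1*-10.032 = -1.5048
  y_1 = -1.9445 - 0.1*-31.112 = 1.1667
Step 2: grad_x = 2*2*-1.5048 = -6.0192, grad_y = 2*8*1.1667 = 18.6672
  x_2 = -1.5048 - 0.1*-6.0192 = -0.9029
  y_2 = 1.1667 - 0.1*18.6672 = -0.7
Step 3: grad_x = 2*2*-0.9029 = -3.6115, grad_y = 2*8*-0.7 = -11.2003
  x_3 = -0.9029 - 0.1*-3.6115 = -0.5417
  y_3 = -0.7 - 0.1*-11.2003 = 0.42
Step 4: grad_x = 2*2*-0.5417 = -2.1669, grad_y = 2*8*0.42 = 6.7202
  x_4 = -0.5417 - 0.1*-2.1669 = -0.325
  y_4 = 0.42 - 0.1*6.7202 = -0.252
Step 5: grad_x = 2*2*-0.325 = -1.3001, grad_y = 2*8*-0.252 = -4.0321
  x_5 = -0.325 - 0.1*-1.3001 = -0.195
  y_5 = -0.252 - 0.1*-4.0321 = 0.1512
f(-0.195, 0.1512) = 2*(-0.195)^2 + 8*0.1512^2 = 0.259


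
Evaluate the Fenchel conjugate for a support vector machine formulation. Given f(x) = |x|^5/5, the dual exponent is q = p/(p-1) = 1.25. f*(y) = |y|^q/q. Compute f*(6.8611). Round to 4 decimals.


The conjugate exponent q satisfies 1/p + 1/q = 1.
p = 5, so q = 5/(5 - 1) = 1.25
|y|^q = 6.8611^1.25 = 11.1043
f*(6.8611) = 11.1043 / 1.25 = 8.8835


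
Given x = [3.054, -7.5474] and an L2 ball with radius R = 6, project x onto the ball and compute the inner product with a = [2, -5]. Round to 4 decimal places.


Step 1: Compute ||x|| (intermediates to 6 decimals).
||x|| = sqrt(3.054^2 + (-7.5474)^2) = 8.141877
Step 2: Project.
Since ||x|| > R, scale = R/||x|| = 6/8.141877 = 0.736931, proj(x) = scale * x
proj(x) = [2.250587, -5.561913]
Step 3: Dot product.
a^T * proj(x) = 2*2.250587 - 5*(-5.561913) = 32.3107


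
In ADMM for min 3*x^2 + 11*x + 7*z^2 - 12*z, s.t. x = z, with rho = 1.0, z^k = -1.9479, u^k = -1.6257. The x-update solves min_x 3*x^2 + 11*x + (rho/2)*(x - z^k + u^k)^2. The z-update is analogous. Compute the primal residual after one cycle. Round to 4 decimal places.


ADMM iteration with rho = 1.0, z^k = -1.9479, u^k = -1.6257
Step 1: x-update.
Minimize 3*x^2 + 11*x + (1.0/2)*(x + 1.9479 - 1.6257)^2
FOC: (2*3 + 1.0)*x = -11 + 1.0*(-1.9479 + 1.6257)
x^{k+1} = -1.6175
Step 2: z-update.
Minimize 7*z^2 - 12*z + (1.0/2)*(-1.6175 - z - 1.6257)^2
FOC: (2*7 + 1.0)*z = 12 + 1.0*(-1.6175 - 1.6257)
z^{k+1} = 0.5838
Step 3: u-update.
u^{k+1} = -1.6257 - 1.6175 - 0.5838 = -3.8269
Step 4: Primal residual = |-1.6175 - 0.5838| = 2.2012


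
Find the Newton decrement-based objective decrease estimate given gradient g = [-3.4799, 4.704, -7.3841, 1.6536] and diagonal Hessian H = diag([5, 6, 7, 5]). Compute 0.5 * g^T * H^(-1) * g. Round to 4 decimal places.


Step 1: H is diagonal, so H^(-1) * g = [-0.696, 0.784, -1.0549, 0.3307].
Step 2: g^T H^(-1) g = sum_i g_i^2 / H_ii
  = (-3.4799)^2/5 + (4.704)^2/6 + (-7.3841)^2/7 + (1.6536)^2/5
  = 2.4219 + 3.6879 + 7.7893 + 0.5469 = 14.446
Step 3: Objective decrease = 0.5 * g^T H^(-1) g = 7.223


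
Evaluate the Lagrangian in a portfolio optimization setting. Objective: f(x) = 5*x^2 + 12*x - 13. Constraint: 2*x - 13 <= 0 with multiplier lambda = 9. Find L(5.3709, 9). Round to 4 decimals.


Step 1: Evaluate f(x).
f(5.3709) = 5*5.3709^2 + 12*5.3709 - 13 = 195.6836
Step 2: Evaluate g(x).
g(5.3709) = 2*5.3709 - 13 = -2.2582
Step 3: Compute Lagrangian.
L = 195.6836 + 9*-2.2582 = 175.3598


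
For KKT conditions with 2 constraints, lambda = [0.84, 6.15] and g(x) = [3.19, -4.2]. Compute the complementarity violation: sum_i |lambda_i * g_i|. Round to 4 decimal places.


KKT complementary slackness check:
lambda_1 * g_1 = 0.84 * 3.19 = 2.6796
lambda_2 * g_2 = 6.15 * -4.2 = -25.83
Total violation = 2.6796 + 25.83 = 28.5096


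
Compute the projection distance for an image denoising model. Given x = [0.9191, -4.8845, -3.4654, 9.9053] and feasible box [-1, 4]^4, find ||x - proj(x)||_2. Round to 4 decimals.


Project each component onto [-1, 4].
clip(0.9191) = 0.9191, clip(-4.8845) = -1.0, clip(-3.4654) = -1.0, clip(9.9053) = 4.0
Projection = [0.9191, -1.0, -1.0, 4.0]
Squared diffs: [0.0, 15.0893, 6.0782, 34.8726]
Distance = sqrt(56.0401) = 7.486


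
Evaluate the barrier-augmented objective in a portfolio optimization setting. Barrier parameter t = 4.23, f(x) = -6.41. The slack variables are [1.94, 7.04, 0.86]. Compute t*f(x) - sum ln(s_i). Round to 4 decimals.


Step 1: Compute log-barrier.
ln values: [0.6627, 1.9516, -0.1508]
phi = -(0.6627 + 1.9516 - 0.1508) = -2.4635
Step 2: Compute augmented objective.
t*f(x) = 4.23*-6.41 = -27.1143
Total = -27.1143 - 2.4635 = -29.5778


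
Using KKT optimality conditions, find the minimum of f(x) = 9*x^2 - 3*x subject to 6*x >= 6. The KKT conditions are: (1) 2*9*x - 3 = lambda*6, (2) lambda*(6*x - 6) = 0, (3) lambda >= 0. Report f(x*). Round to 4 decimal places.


Step 1: Try lambda = 0 (constraint inactive).
x_unc = 3/(2*9) = 0.1667
Check: 6*0.1667 = 1.0002 < 6 -- violated!
Step 2: Constraint must be active: 6*x = 6
x* = 6/6 = 1.0
lambda = (2*9*1.0 - 3)/6 = 2.5
Step 3: Compute optimal value.
f(x*) = 9*1.0^2 - 3*1.0 = 6.0


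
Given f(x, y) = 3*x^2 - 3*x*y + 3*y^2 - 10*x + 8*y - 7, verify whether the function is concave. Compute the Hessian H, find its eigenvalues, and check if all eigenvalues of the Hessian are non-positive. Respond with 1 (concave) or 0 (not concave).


The Hessian of f(x,y) = 3*x^2 - 3*x*y + 3*y^2 - 10*x + 8*y - 7 is:
H = [[6, -3], [-3, 6]]
Trace = 6 + 6 = 12
Determinant = 6*6 - (-3)^2 = 27
Discriminant = (12)^2 - 4*27 = 36.0
Eigenvalues: lambda_1 = 3.0, lambda_2 = 9.0
The function is not concave.

0


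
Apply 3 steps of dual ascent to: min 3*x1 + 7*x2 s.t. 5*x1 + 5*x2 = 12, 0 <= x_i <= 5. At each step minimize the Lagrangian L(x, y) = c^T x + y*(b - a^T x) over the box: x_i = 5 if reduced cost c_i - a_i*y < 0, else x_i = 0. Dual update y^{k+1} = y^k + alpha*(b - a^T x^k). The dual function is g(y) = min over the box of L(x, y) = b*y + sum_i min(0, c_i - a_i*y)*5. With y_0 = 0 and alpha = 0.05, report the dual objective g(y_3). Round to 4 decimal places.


Dual ascent for LP: min 3*x1 + 7*x2, 5*x1 + 5*x2 = 12, 0 <= x_i <= 5
Step 1: y^k = 0.0, reduced costs: (3.0, 7.0)
  x^k = (0.0, 0.0), subgradient = b - a^T x = 12.0
  y^{k+1} = 0.0 + 0.05*12.0 = 0.6
Step 2: y^k = 0.6, reduced costs: (0.0, 4.0)
  x^k = (0.0, 0.0), subgradient = b - a^T x = 12.0
  y^{k+1} = 0.6 + 0.05*12.0 = 1.2
Step 3: y^k = 1.2, reduced costs: (-3.0, 1.0)
  x^k = (5.0, 0.0), subgradient = b - a^T x = -13.0
  y^{k+1} = 1.2 + 0.05*-13.0 = 0.55
Dual objective at y_3 = 0.55: reduced costs (0.25, 4.25), box minimizer x = (0.0, 0.0)
g(y_3) = b*y + (c1 - a1*y)*x1 + (c2 - a2*y)*x2 = 12*0.55 + 0.25*0.0 + 4.25*0.0 = 6.6 + 0.0 + 0.0 = 6.6


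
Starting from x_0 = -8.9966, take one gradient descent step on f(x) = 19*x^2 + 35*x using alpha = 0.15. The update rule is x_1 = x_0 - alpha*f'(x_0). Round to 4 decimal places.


We compute the gradient at x_0 and apply the update.
f'(x) = 38*x + 35
f'(-8.9966) = 38*-8.9966 + 35 = -306.8708
x_1 = -8.9966 - 0.15*-306.8708 = 37.034


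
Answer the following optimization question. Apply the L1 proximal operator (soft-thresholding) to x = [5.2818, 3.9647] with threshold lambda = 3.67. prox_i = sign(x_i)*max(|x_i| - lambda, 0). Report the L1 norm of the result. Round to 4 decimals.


Soft-thresholding with lambda = 3.67:
prox(5.2818) = sign(5.2818)*max(|5.2818| - 3.67, 0) = 1.6118
prox(3.9647) = sign(3.9647)*max(|3.9647| - 3.67, 0) = 0.2947
prox(x) = [1.6118, 0.2947]
||prox(x)||_1 = 1.6118 + 0.2947 = 1.9065


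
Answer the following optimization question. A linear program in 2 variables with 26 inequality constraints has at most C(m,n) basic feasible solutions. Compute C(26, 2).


Each vertex corresponds to some choice of n active constraints out of m, so the number of vertices is at most C(m, n) = m! / (n!(m-n)!).
m = 26, n = 2
Numerator: 26 * 25
Denominator: 2! = 2
C(26, 2) = 325


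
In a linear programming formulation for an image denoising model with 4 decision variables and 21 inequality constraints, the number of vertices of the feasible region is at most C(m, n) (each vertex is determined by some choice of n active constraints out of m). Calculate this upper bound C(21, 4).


Each vertex corresponds to some choice of n active constraints out of m, so the number of vertices is at most C(m, n) = m! / (n!(m-n)!).
m = 21, n = 4
Numerator: 21 * 20 * 19 * 18
Denominator: 4! = 24
C(21, 4) = 5985


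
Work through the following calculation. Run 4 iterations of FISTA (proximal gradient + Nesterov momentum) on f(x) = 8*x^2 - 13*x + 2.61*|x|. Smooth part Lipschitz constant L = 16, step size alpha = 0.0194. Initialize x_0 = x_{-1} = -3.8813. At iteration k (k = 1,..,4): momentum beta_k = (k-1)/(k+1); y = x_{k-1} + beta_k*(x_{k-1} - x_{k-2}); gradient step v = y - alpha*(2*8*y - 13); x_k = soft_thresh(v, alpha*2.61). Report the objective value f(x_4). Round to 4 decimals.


FISTA on f(x) = 8*x^2 - 13*x + 2.61*|x|
L = 16, alpha = 0.0194
Iteration 1: beta = 0.0, y = -3.8813 + 0.0*(-3.8813 + 3.8813) = -3.8813
  grad(y) = -75.1008, v = y - alpha*grad = -2.4243
  prox(v) = soft_thresh(-2.4243, 0.0506) = -2.3737
Iteration 2: beta = 0.3333, y = -2.3737 + 0.3333*(-2.3737 + 3.8813) = -1.8712
  grad(y) = -42.9389, v = y - alpha*grad = -1.0382
  prox(v) = soft_thresh(-1.0382, 0.0506) = -0.9875
Iteration 3: beta = 0.5, y = -0.9875 + 0.5*(-0.9875 + 2.3737) = -0.2944
  grad(y) = -17.7111, v = y - alpha*grad = 0.0492
  prox(v) = soft_thresh(0.0492, 0.0506) = 0.0
Iteration 4: beta = 0.6, y = 0.0 + 0.6*(0.0 + 0.9875) = 0.5925
  grad(y) = -3.5197, v = y - alpha*grad = 0.6608
  prox(v) = soft_thresh(0.6608, 0.0506) = 0.6102
f(x_4) = 8*0.6102^2 - 13*0.6102 + 2.61*|0.6102| = -3.3612


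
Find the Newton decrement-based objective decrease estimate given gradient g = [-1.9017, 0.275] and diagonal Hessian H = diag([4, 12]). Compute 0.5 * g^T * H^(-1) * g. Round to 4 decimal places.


Step 1: H is diagonal, so H^(-1) * g = [-0.4754, 0.0229].
Step 2: g^T H^(-1) g = sum_i g_i^2 / H_ii
  = (-1.9017)^2/4 + (0.275)^2/12
  = 0.9041 + 0.0063 = 0.9104
Step 3: Objective decrease = 0.5 * g^T H^(-1) g = 0.4552


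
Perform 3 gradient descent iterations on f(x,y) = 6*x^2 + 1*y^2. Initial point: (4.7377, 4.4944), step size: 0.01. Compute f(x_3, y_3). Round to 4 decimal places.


Gradient descent on f(x,y) = 6*x^2 + 1*y^2.
Starting point: (4.7377, 4.4944), alpha = 0.01
Step 1: grad_x = 2*6*4.7377 = 56.8524, grad_y = 2*1*4.4944 = 8.9888
  x_1 = 4.7377 - 0.01*56.8524 = 4.1692
  y_1 = 4.4944 - 0.01*8.9888 = 4.4045
Step 2: grad_x = 2*6*4.1692 = 50.0301, grad_y = 2*1*4.4045 = 8.809
  x_2 = 4.1692 - 0.01*50.0301 = 3.6689
  y_2 = 4.4045 - 0.01*8.809 = 4.3164
Step 3: grad_x = 2*6*3.6689 = 44.0265, grad_y = 2*1*4.3164 = 8.6328
  x_3 = 3.6689 - 0.01*44.0265 = 3.2286
  y_3 = 4.3164 - 0.01*8.6328 = 4.2301
f(3.2286, 4.2301) = 6*3.2286^2 + 1*4.2301^2 = 80.4372


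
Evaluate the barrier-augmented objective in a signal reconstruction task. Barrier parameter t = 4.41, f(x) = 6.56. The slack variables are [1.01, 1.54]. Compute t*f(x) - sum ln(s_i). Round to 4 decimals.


Step 1: Compute log-barrier.
ln values: [0.01, 0.4318]
phi = -(0.01 + 0.4318) = -0.4417
Step 2: Compute augmented objective.
t*f(x) = 4.41*6.56 = 28.9296
Total = 28.9296 - 0.4417 = 28.4879


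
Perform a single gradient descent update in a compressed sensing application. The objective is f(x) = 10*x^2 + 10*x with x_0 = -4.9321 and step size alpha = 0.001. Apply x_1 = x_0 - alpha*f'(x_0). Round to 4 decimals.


We compute the gradient at x_0 and apply the update.
f'(x) = 20*x + 10
f'(-4.9321) = 20*-4.9321 + 10 = -88.642
x_1 = -4.9321 - 0.001*-88.642 = -4.8435


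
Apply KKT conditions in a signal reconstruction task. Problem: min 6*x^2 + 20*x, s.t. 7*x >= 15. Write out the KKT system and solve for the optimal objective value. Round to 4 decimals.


Step 1: Try lambda = 0 (constraint inactive).
x_unc = -20/(2*6) = -1.6667
Check: 7*-1.6667 = -11.6669 < 15 -- violated!
Step 2: Constraint must be active: 7*x = 15
x* = 15/7 = 2.1429 (rounded; the exact value 15/7 is used below)
lambda = (2*6*(15/7) + 20)/7 = 6.5306
Step 3: Compute optimal value.
f(x*) = 6*(15/7)^2 + 20*(15/7) = 70.4082


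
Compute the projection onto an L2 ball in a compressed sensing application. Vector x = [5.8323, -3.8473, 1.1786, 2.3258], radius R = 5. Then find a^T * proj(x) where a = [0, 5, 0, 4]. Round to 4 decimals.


Step 1: Compute ||x|| (intermediates to 6 decimals).
||x|| = sqrt(5.8323^2 + (-3.8473)^2 + 1.1786^2 + 2.3258^2) = 7.457606
Step 2: Project.
Since ||x|| > R, scale = R/||x|| = 5/7.457606 = 0.670456, proj(x) = scale * x
proj(x) = [3.910301, -2.579445, 0.790199, 1.559347]
Step 3: Dot product.
a^T * proj(x) = 0*3.910301 + 5*(-2.579445) + 0*0.790199 + 4*1.559347 = -6.6598


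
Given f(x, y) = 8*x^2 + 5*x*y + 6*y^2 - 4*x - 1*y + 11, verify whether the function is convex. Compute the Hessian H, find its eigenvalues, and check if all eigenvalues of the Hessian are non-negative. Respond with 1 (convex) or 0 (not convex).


The Hessian of f(x,y) = 8*x^2 + 5*x*y + 6*y^2 - 4*x - 1*y + 11 is:
H = [[16, 5], [5, 12]]
Trace = 16 + 12 = 28
Determinant = 16*12 - (5)^2 = 167
Discriminant = (28)^2 - 4*167 = 116.0
Eigenvalues: lambda_1 = 8.6148, lambda_2 = 19.3852
The function is convex.

1


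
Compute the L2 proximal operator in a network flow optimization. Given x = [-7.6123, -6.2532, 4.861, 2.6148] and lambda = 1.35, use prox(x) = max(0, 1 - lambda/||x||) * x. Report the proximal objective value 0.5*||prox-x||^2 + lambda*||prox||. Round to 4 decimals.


Step 1: Compute ||x||.
||x|| = 11.2923
Step 2: Compute scaling factor.
scale = max(0, 1 - 1.35/11.2923) = 0.8804
Step 3: prox(x) = [-6.7022, -5.5056, 4.2799, 2.3022]
||prox(x)|| = 9.9423
Step 4: Proximal objective.
0.5*||prox-x||^2 = 0.9113
lambda*||prox|| = 13.4221
Total = 14.3334


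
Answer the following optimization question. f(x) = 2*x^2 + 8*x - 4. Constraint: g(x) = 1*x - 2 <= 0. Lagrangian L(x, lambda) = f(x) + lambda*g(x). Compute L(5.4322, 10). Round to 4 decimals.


Step 1: Evaluate f(x).
f(5.4322) = 2*5.4322^2 + 8*5.4322 - 4 = 98.4752
Step 2: Evaluate g(x).
g(5.4322) = 1*5.4322 - 2 = 3.4322
Step 3: Compute Lagrangian.
L = 98.4752 + 10*3.4322 = 132.7972


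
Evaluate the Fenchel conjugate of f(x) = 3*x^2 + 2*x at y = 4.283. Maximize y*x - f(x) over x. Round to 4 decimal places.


f*(y) = sup_x {y*x - a*x^2 - b*x} = sup_x {(y-b)*x - a*x^2}
FOC: (y - b) - 2a*x = 0 => x* = (y - b)/(2a)
x* = (4.283 - 2)/(2*3) = 0.3805
f*(4.283) = (y-b)^2/(4a) = (4.283 - 2)^2/(4*3)
= 5.2121/12 = 0.4343


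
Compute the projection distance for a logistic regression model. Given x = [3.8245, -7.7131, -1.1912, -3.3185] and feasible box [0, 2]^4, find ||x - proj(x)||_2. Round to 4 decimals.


Project each component onto [0, 2].
clip(3.8245) = 2.0, clip(-7.7131) = 0.0, clip(-1.1912) = 0.0, clip(-3.3185) = 0.0
Projection = [2.0, 0.0, 0.0, 0.0]
Squared diffs: [3.3288, 59.4919, 1.419, 11.0124]
Distance = sqrt(75.2521) = 8.6748


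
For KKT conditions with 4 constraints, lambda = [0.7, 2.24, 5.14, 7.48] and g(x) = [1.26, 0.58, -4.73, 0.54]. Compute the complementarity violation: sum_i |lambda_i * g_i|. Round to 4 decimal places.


KKT complementary slackness check:
lambda_1 * g_1 = 0.7 * 1.26 = 0.882
lambda_2 * g_2 = 2.24 * 0.58 = 1.2992
lambda_3 * g_3 = 5.14 * -4.73 = -24.3122
lambda_4 * g_4 = 7.48 * 0.54 = 4.0392
Total violation = 0.882 + 1.2992 + 24.3122 + 4.0392 = 30.5326


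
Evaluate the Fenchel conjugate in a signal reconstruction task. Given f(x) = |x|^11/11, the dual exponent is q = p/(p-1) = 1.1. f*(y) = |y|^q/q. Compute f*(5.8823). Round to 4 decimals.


The conjugate exponent q satisfies 1/p + 1/q = 1.
p = 11, so q = 11/(11 - 1) = 1.1
|y|^q = 5.8823^1.1 = 7.0227
f*(5.8823) = 7.0227 / 1.1 = 6.3842


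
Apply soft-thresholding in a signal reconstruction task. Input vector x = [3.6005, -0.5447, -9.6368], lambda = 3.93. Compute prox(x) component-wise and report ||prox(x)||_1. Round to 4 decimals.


Soft-thresholding with lambda = 3.93:
prox(3.6005) = sign(3.6005)*max(|3.6005| - 3.93, 0) = 0.0
prox(-0.5447) = sign(-0.5447)*max(|-0.5447| - 3.93, 0) = 0.0
prox(-9.6368) = sign(-9.6368)*max(|-9.6368| - 3.93, 0) = -5.7068
prox(x) = [0.0, 0.0, -5.7068]
||prox(x)||_1 = 0.0 + 0.0 + 5.7068 = 5.7068


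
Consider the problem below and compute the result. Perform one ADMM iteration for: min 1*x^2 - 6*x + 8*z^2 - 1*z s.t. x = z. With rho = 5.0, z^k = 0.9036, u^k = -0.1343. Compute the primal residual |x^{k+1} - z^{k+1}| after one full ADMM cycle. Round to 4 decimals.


ADMM iteration with rho = 5.0, z^k = 0.9036, u^k = -0.1343
Step 1: x-update.
Minimize 1*x^2 - 6*x + (5.0/2)*(x - 0.9036 - 0.1343)^2
FOC: (2*1 + 5.0)*x = 6 + 5.0*(0.9036 + 0.1343)
x^{k+1} = 1.5985
Step 2: z-update.
Minimize 8*z^2 - 1*z + (5.0/2)*(1.5985 - z - 0.1343)^2
FOC: (2*8 + 5.0)*z = 1 + 5.0*(1.5985 - 0.1343)
z^{k+1} = 0.3962
Step 3: u-update.
u^{k+1} = -0.1343 + 1.5985 - 0.3962 = 1.068
Step 4: Primal residual = |1.5985 - 0.3962| = 1.2023


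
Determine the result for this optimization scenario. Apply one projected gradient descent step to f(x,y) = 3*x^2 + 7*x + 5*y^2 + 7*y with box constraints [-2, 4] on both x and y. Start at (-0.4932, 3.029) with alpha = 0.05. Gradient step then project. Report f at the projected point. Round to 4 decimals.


Step 1: Compute gradient at (-0.4932, 3.029).
grad_x = 2*3*-0.4932 + 7 = 4.0408
grad_y = 2*5*3.029 + 7 = 37.29
Step 2: Gradient step.
x_raw = -0.4932 - 0.05*4.0408 = -0.6952
y_raw = 3.029 - 0.05*37.29 = 1.1645
Step 3: Project onto [-2, 4].
x_proj = clip(-0.6952) = -0.6952
y_proj = clip(1.1645) = 1.1645
Step 4: Evaluate f.
f(-0.6952, 1.1645) = 11.5152


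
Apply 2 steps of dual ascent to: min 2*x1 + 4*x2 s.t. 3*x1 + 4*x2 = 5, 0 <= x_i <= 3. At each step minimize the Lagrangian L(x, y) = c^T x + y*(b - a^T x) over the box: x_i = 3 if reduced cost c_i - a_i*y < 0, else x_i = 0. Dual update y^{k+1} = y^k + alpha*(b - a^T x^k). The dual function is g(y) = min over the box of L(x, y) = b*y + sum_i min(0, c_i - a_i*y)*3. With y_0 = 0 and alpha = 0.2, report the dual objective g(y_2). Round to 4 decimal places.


Dual ascent for LP: min 2*x1 + 4*x2, 3*x1 + 4*x2 = 5, 0 <= x_i <= 3
Step 1: y^k = 0.0, reduced costs: (2.0, 4.0)
  x^k = (0.0, 0.0), subgradient = b - a^T x = 5.0
  y^{k+1} = 0.0 + 0.2*5.0 = 1.0
Step 2: y^k = 1.0, reduced costs: (-1.0, 0.0)
  x^k = (3.0, 0.0), subgradient = b - a^T x = -4.0
  y^{k+1} = 1.0 + 0.2*-4.0 = 0.2
Dual objective at y_2 = 0.2: reduced costs (1.4, 3.2), box minimizer x = (0.0, 0.0)
g(y_2) = b*y + (c1 - a1*y)*x1 + (c2 - a2*y)*x2 = 5*0.2 + 1.4*0.0 + 3.2*0.0 = 1.0 + 0.0 + 0.0 = 1.0


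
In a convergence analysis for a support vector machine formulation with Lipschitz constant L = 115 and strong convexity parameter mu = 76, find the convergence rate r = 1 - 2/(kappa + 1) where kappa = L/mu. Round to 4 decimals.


Step 1: Compute the condition number.
kappa = L/mu = 115/76 = 1.5132
Step 2: Compute the convergence rate.
r = 1 - 2/(kappa + 1) = 1 - 2*mu/(L + mu) = (L - mu)/(L + mu) = 39/191 = 0.2042


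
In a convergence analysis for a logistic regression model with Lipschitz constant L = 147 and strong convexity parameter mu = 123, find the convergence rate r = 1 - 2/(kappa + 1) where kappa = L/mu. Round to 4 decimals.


Step 1: Compute the condition number.
kappa = L/mu = 147/123 = 1.1951
Step 2: Compute the convergence rate.
r = 1 - 2/(kappa + 1) = 1 - 2*mu/(L + mu) = (L - mu)/(L + mu) = 24/270 = 0.0889


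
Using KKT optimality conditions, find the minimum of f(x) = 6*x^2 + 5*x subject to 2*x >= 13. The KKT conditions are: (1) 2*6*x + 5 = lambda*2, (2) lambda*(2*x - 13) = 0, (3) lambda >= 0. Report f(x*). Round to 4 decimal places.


Step 1: Try lambda = 0 (constraint inactive).
x_unc = -5/(2*6) = -0.4167
Check: 2*-0.4167 = -0.8334 < 13 -- violated!
Step 2: Constraint must be active: 2*x = 13
x* = 13/2 = 6.5
lambda = (2*6*6.5 + 5)/2 = 41.5
Step 3: Compute optimal value.
f(x*) = 6*6.5^2 + 5*6.5 = 286.0


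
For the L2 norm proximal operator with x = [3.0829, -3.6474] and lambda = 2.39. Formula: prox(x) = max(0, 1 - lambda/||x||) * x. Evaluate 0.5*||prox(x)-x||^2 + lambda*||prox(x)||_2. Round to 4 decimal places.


Step 1: Compute ||x||.
||x|| = 4.7758
Step 2: Compute scaling factor.
scale = max(0, 1 - 2.39/4.7758) = 0.4996
Step 3: prox(x) = [1.5401, -1.8221]
||prox(x)|| = 2.3858
Step 4: Proximal objective.
0.5*||prox-x||^2 = 2.8561
lambda*||prox|| = 5.7021
Total = 8.558


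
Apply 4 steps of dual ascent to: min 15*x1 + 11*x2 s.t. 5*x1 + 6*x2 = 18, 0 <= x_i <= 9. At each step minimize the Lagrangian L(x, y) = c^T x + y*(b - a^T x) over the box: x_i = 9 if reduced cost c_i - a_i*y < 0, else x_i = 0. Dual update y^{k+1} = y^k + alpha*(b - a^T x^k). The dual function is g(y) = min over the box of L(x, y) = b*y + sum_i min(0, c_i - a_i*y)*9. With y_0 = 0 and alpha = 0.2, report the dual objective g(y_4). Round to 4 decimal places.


Dual ascent for LP: min 15*x1 + 11*x2, 5*x1 + 6*x2 = 18, 0 <= x_i <= 9
Step 1: y^k = 0.0, reduced costs: (15.0, 11.0)
  x^k = (0.0, 0.0), subgradient = b - a^T x = 18.0
  y^{k+1} = 0.0 + 0.2*18.0 = 3.6
Step 2: y^k = 3.6, reduced costs: (-3.0, -10.6)
  x^k = (9.0, 9.0), subgradient = b - a^T x = -81.0
  y^{k+1} = 3.6 + 0.2*-81.0 = -12.6
Step 3: y^k = -12.6, reduced costs: (78.0, 86.6)
  x^k = (0.0, 0.0), subgradient = b - a^T x = 18.0
  y^{k+1} = -12.6 + 0.2*18.0 = -9.0
Step 4: y^k = -9.0, reduced costs: (60.0, 65.0)
  x^k = (0.0, 0.0), subgradient = b - a^T x = 18.0
  y^{k+1} = -9.0 + 0.2*18.0 = -5.4
Dual objective at y_4 = -5.4: reduced costs (42.0, 43.4), box minimizer x = (0.0, 0.0)
g(y_4) = b*y + (c1 - a1*y)*x1 + (c2 - a2*y)*x2 = 18*(-5.4) + 42.0*0.0 + 43.4*0.0 = -97.2 + 0.0 + 0.0 = -97.2


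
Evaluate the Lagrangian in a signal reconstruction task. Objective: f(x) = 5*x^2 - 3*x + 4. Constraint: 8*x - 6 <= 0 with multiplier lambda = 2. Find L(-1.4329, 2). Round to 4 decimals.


Step 1: Evaluate f(x).
f(-1.4329) = 5*(-1.4329)^2 - 3*(-1.4329) + 4 = 18.5647
Step 2: Evaluate g(x).
g(-1.4329) = 8*-1.4329 - 6 = -17.4632
Step 3: Compute Lagrangian.
L = 18.5647 + 2*-17.4632 = -16.3617


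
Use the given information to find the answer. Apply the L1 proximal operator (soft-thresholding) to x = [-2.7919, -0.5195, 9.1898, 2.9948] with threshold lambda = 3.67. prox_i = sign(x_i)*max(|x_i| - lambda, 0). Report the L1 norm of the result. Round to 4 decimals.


Soft-thresholding with lambda = 3.67:
prox(-2.7919) = sign(-2.7919)*max(|-2.7919| - 3.67, 0) = 0.0
prox(-0.5195) = sign(-0.5195)*max(|-0.5195| - 3.67, 0) = 0.0
prox(9.1898) = sign(9.1898)*max(|9.1898| - 3.67, 0) = 5.5198
prox(2.9948) = sign(2.9948)*max(|2.9948| - 3.67, 0) = 0.0
prox(x) = [0.0, 0.0, 5.5198, 0.0]
||prox(x)||_1 = 0.0 + 0.0 + 5.5198 + 0.0 = 5.5198


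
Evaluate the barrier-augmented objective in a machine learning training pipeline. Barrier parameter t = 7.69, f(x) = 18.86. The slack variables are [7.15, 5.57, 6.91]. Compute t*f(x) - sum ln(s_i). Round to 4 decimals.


Step 1: Compute log-barrier.
ln values: [1.9671, 1.7174, 1.933]
phi = -(1.9671 + 1.7174 + 1.933) = -5.6175
Step 2: Compute augmented objective.
t*f(x) = 7.69*18.86 = 145.0334
Total = 145.0334 - 5.6175 = 139.4159


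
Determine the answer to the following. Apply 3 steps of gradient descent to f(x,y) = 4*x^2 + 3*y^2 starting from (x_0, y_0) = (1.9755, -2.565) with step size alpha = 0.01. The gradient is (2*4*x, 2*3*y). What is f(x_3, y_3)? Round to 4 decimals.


Gradient descent on f(x,y) = 4*x^2 + 3*y^2.
Starting point: (1.9755, -2.565), alpha = 0.01
Step 1: grad_x = 2*4*1.9755 = 15.804, grad_y = 2*3*-2.565 = -15.39
  x_1 = 1.9755 - 0.01*15.804 = 1.8175
  y_1 = -2.565 - 0.01*-15.39 = -2.4111
Step 2: grad_x = 2*4*1.8175 = 14.5397, grad_y = 2*3*-2.4111 = -14.4666
  x_2 = 1.8175 - 0.01*14.5397 = 1.6721
  y_2 = -2.4111 - 0.01*-14.4666 = -2.2664
Step 3: grad_x = 2*4*1.6721 = 13.3765, grad_y = 2*3*-2.2664 = -13.5986
  x_3 = 1.6721 - 0.01*13.3765 = 1.5383
  y_3 = -2.2664 - 0.01*-13.5986 = -2.1304
f(1.5383, -2.1304) = 4*1.5383^2 + 3*(-2.1304)^2 = 23.0819


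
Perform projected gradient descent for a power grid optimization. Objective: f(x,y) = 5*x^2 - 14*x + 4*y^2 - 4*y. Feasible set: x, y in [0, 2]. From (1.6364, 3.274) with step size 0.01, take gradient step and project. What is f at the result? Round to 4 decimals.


Step 1: Compute gradient at (1.6364, 3.274).
grad_x = 2*5*1.6364 - 14 = 2.364
grad_y = 2*4*3.274 - 4 = 22.192
Step 2: Gradient step.
x_raw = 1.6364 - 0.01*2.364 = 1.6128
y_raw = 3.274 - 0.01*22.192 = 3.0521
Step 3: Project onto [0, 2].
x_proj = clip(1.6128) = 1.6128
y_proj = clip(3.0521) = 2.0
Step 4: Evaluate f.
f(1.6128, 2.0) = -1.5737


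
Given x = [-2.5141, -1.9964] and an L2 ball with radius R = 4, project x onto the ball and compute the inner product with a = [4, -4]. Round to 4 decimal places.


Step 1: Compute ||x|| (intermediates to 6 decimals).
||x|| = sqrt((-2.5141)^2 + (-1.9964)^2) = 3.210344
Step 2: Project.
Since ||x|| <= R, proj = x (no scaling needed).
proj(x) = [-2.5141, -1.9964]
Step 3: Dot product.
a^T * proj(x) = 4*(-2.5141) - 4*(-1.9964) = -2.0708


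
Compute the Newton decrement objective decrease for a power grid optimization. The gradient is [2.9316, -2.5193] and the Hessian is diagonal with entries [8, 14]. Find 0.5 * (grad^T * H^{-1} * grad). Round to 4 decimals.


Step 1: H is diagonal, so H^(-1) * g = [0.3665, -0.18].
Step 2: g^T H^(-1) g = sum_i g_i^2 / H_ii
  = (2.9316)^2/8 + (-2.5193)^2/14
  = 1.0743 + 0.4533 = 1.5276
Step 3: Objective decrease = 0.5 * g^T H^(-1) g = 0.7638


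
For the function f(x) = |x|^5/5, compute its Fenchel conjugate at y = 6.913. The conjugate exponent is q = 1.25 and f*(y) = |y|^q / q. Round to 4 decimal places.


The conjugate exponent q satisfies 1/p + 1/q = 1.
p = 5, so q = 5/(5 - 1) = 1.25
|y|^q = 6.913^1.25 = 11.2094
f*(6.913) = 11.2094 / 1.25 = 8.9675


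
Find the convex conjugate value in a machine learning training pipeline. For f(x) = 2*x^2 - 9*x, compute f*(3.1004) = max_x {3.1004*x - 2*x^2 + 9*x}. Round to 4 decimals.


f*(y) = sup_x {y*x - a*x^2 - b*x} = sup_x {(y-b)*x - a*x^2}
FOC: (y - b) - 2a*x = 0 => x* = (y - b)/(2a)
x* = (3.1004 + 9)/(2*2) = 3.0251
f*(3.1004) = (y-b)^2/(4a) = (3.1004 + 9)^2/(4*2)
= 146.4197/8 = 18.3025


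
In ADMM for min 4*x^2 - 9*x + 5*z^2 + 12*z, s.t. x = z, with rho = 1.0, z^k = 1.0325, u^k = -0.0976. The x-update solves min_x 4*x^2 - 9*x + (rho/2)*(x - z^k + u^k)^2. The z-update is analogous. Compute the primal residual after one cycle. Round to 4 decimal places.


ADMM iteration with rho = 1.0, z^k = 1.0325, u^k = -0.0976
Step 1: x-update.
Minimize 4*x^2 - 9*x + (1.0/2)*(x - 1.0325 - 0.0976)^2
FOC: (2*4 + 1.0)*x = 9 + 1.0*(1.0325 + 0.0976)
x^{k+1} = 1.1256
Step 2: z-update.
Minimize 5*z^2 + 12*z + (1.0/2)*(1.1256 - z - 0.0976)^2
FOC: (2*5 + 1.0)*z = -12 + 1.0*(1.1256 - 0.0976)
z^{k+1} = -0.9975
Step 3: u-update.
u^{k+1} = -0.0976 + 1.1256 + 0.9975 = 2.0254
Step 4: Primal residual = |1.1256 + 0.9975| = 2.123


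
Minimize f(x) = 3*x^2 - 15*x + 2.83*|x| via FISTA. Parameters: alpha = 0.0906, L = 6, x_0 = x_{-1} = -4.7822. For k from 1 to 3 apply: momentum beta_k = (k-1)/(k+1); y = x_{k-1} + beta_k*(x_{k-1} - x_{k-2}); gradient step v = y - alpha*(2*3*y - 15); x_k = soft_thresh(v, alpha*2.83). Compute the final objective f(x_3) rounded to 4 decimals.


FISTA on f(x) = 3*x^2 - 15*x + 2.83*|x|
L = 6, alpha = 0.0906
Iteration 1: beta = 0.0, y = -4.7822 + 0.0*(-4.7822 + 4.7822) = -4.7822
  grad(y) = -43.6932, v = y - alpha*grad = -0.8236
  prox(v) = soft_thresh(-0.8236, 0.2564) = -0.5672
Iteration 2: beta = 0.3333, y = -0.5672 + 0.3333*(-0.5672 + 4.7822) = 0.8378
  grad(y) = -9.9732, v = y - alpha*grad = 1.7414
  prox(v) = soft_thresh(1.7414, 0.2564) = 1.485
Iteration 3: beta = 0.5, y = 1.485 + 0.5*(1.485 + 0.5672) = 2.5111
  grad(y) = 0.0664, v = y - alpha*grad = 2.505
  prox(v) = soft_thresh(2.505, 0.2564) = 2.2487
f(x_3) = 3*2.2487^2 - 15*2.2487 + 2.83*|2.2487| = -12.1968


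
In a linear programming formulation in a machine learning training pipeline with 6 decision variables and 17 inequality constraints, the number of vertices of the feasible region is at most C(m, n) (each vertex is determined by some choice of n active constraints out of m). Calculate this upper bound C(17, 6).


Each vertex corresponds to some choice of n active constraints out of m, so the number of vertices is at most C(m, n) = m! / (n!(m-n)!).
m = 17, n = 6
Numerator: 17 * 16 * 15 * 14 * 13 * 12
Denominator: 6! = 720
C(17, 6) = 12376


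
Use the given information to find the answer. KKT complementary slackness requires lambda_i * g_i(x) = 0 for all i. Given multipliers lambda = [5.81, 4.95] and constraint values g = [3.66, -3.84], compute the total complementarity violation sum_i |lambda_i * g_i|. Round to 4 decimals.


KKT complementary slackness check:
lambda_1 * g_1 = 5.81 * 3.66 = 21.2646
lambda_2 * g_2 = 4.95 * -3.84 = -19.008
Total violation = 21.2646 + 19.008 = 40.2726


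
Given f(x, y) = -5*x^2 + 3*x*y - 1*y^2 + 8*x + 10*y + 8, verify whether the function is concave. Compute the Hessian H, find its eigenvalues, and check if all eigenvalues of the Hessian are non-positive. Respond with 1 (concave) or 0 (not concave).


The Hessian of f(x,y) = -5*x^2 + 3*x*y - 1*y^2 + 8*x + 10*y + 8 is:
H = [[-10, 3], [3, -2]]
Trace = -10 - 2 = -12
Determinant = -10*-2 - (3)^2 = 11
Discriminant = (-12)^2 - 4*11 = 100.0
Eigenvalues: lambda_1 = -11.0, lambda_2 = -1.0
The function is concave.

1


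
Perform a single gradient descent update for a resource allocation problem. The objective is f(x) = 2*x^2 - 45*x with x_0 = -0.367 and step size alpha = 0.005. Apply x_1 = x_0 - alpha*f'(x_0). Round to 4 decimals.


We compute the gradient at x_0 and apply the update.
f'(x) = 4*x - 45
f'(-0.367) = 4*-0.367 - 45 = -46.468
x_1 = -0.367 - 0.005*-46.468 = -0.1347


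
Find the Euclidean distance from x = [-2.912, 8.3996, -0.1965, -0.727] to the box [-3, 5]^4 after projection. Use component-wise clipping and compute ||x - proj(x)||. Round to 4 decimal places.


Project each component onto [-3, 5].
clip(-2.912) = -2.912, clip(8.3996) = 5.0, clip(-0.1965) = -0.1965, clip(-0.727) = -0.727
Projection = [-2.912, 5.0, -0.1965, -0.727]
Squared diffs: [0.0, 11.5573, 0.0, 0.0]
Distance = sqrt(11.5573) = 3.3996


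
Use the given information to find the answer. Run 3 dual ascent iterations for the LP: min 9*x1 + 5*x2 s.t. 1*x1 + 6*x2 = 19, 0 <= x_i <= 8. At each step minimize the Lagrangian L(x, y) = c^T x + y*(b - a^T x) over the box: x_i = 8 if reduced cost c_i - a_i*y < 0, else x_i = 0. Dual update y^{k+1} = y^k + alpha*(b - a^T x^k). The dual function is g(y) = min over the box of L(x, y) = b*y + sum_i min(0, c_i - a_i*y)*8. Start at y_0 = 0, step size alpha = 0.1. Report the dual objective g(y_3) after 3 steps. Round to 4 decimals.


Dual ascent for LP: min 9*x1 + 5*x2, 1*x1 + 6*x2 = 19, 0 <= x_i <= 8
Step 1: y^k = 0.0, reduced costs: (9.0, 5.0)
  x^k = (0.0, 0.0), subgradient = b - a^T x = 19.0
  y^{k+1} = 0.0 + 0.1*19.0 = 1.9
Step 2: y^k = 1.9, reduced costs: (7.1, -6.4)
  x^k = (0.0, 8.0), subgradient = b - a^T x = -29.0
  y^{k+1} = 1.9 + 0.1*-29.0 = -1.0
Step 3: y^k = -1.0, reduced costs: (10.0, 11.0)
  x^k = (0.0, 0.0), subgradient = b - a^T x = 19.0
  y^{k+1} = -1.0 + 0.1*19.0 = 0.9
Dual objective at y_3 = 0.9: reduced costs (8.1, -0.4), box minimizer x = (0.0, 8.0)
g(y_3) = b*y + (c1 - a1*y)*x1 + (c2 - a2*y)*x2 = 19*0.9 + 8.1*0.0 + (-0.4)*8.0 = 17.1 + 0.0 - 3.2 = 13.9


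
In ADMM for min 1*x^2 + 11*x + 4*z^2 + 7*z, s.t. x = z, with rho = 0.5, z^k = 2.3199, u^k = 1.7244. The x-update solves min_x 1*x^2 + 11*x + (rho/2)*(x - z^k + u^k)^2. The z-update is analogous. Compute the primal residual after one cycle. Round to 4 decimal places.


ADMM iteration with rho = 0.5, z^k = 2.3199, u^k = 1.7244
Step 1: x-update.
Minimize 1*x^2 + 11*x + (0.5/2)*(x - 2.3199 + 1.7244)^2
FOC: (2*1 + 0.5)*x = -11 + 0.5*(2.3199 - 1.7244)
x^{k+1} = -4.2809
Step 2: z-update.
Minimize 4*z^2 + 7*z + (0.5/2)*(-4.2809 - z + 1.7244)^2
FOC: (2*4 + 0.5)*z = -7 + 0.5*(-4.2809 + 1.7244)
z^{k+1} = -0.9739
Step 3: u-update.
u^{k+1} = 1.7244 - 4.2809 + 0.9739 = -1.5826
Step 4: Primal residual = |-4.2809 + 0.9739| = 3.307


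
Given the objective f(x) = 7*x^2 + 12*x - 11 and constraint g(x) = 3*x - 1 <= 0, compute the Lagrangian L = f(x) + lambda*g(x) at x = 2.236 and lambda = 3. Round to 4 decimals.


Step 1: Evaluate f(x).
f(2.236) = 7*2.236^2 + 12*2.236 - 11 = 50.8299
Step 2: Evaluate g(x).
g(2.236) = 3*2.236 - 1 = 5.708
Step 3: Compute Lagrangian.
L = 50.8299 + 3*5.708 = 67.9539


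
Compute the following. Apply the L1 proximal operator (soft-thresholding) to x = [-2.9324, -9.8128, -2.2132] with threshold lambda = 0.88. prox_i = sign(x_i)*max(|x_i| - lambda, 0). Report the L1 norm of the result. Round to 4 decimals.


Soft-thresholding with lambda = 0.88:
prox(-2.9324) = sign(-2.9324)*max(|-2.9324| - 0.88, 0) = -2.0524
prox(-9.8128) = sign(-9.8128)*max(|-9.8128| - 0.88, 0) = -8.9328
prox(-2.2132) = sign(-2.2132)*max(|-2.2132| - 0.88, 0) = -1.3332
prox(x) = [-2.0524, -8.9328, -1.3332]
||prox(x)||_1 = 2.0524 + 8.9328 + 1.3332 = 12.3184


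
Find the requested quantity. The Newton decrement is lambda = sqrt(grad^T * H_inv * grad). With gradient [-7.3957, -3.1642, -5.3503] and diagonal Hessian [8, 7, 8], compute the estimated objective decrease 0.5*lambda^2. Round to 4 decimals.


Step 1: H is diagonal, so H^(-1) * g = [-0.9245, -0.452, -0.6688].
Step 2: g^T H^(-1) g = sum_i g_i^2 / H_ii
  = (-7.3957)^2/8 + (-3.1642)^2/7 + (-5.3503)^2/8
  = 6.837 + 1.4303 + 3.5782 = 11.8456
Step 3: Objective decrease = 0.5 * g^T H^(-1) g = 5.9228


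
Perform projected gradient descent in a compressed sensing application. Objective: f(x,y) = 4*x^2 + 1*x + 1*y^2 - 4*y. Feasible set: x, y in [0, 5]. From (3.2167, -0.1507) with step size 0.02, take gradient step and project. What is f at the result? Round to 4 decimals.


Step 1: Compute gradient at (3.2167, -0.1507).
grad_x = 2*4*3.2167 + 1 = 26.7336
grad_y = 2*1*-0.1507 - 4 = -4.3014
Step 2: Gradient step.
x_raw = 3.2167 - 0.02*26.7336 = 2.682
y_raw = -0.1507 - 0.02*-4.3014 = -0.0647
Step 3: Project onto [0, 5].
x_proj = clip(2.682) = 2.682
y_proj = clip(-0.0647) = 0.0
Step 4: Evaluate f.
f(2.682, 0.0) = 31.4551


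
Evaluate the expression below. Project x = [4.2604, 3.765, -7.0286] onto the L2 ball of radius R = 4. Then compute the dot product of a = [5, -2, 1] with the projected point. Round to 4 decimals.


Step 1: Compute ||x|| (intermediates to 6 decimals).
||x|| = sqrt(4.2604^2 + 3.765^2 + (-7.0286)^2) = 9.040324
Step 2: Project.
Since ||x|| > R, scale = R/||x|| = 4/9.040324 = 0.442462, proj(x) = scale * x
proj(x) = [1.885065, 1.665869, -3.109888]
Step 3: Dot product.
a^T * proj(x) = 5*1.885065 - 2*1.665869 + 1*(-3.109888) = 2.9837


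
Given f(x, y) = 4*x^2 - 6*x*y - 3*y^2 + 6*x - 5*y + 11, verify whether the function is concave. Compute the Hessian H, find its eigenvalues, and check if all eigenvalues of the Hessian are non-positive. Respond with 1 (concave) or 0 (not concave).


The Hessian of f(x,y) = 4*x^2 - 6*x*y - 3*y^2 + 6*x - 5*y + 11 is:
H = [[8, -6], [-6, -6]]
Trace = 8 - 6 = 2
Determinant = 8*-6 - (-6)^2 = -84
Discriminant = (2)^2 - 4*-84 = 340.0
Eigenvalues: lambda_1 = -8.2195, lambda_2 = 10.2195
The function is not concave.

0


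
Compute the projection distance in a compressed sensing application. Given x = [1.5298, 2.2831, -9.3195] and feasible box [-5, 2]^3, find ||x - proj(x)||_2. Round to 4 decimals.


Project each component onto [-5, 2].
clip(1.5298) = 1.5298, clip(2.2831) = 2.0, clip(-9.3195) = -5.0
Projection = [1.5298, 2.0, -5.0]
Squared diffs: [0.0, 0.0801, 18.6581]
Distance = sqrt(18.7382) = 4.3288


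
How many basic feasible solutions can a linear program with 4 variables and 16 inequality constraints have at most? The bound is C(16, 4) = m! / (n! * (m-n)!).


Each vertex corresponds to some choice of n active constraints out of m, so the number of vertices is at most C(m, n) = m! / (n!(m-n)!).
m = 16, n = 4
Numerator: 16 * 15 * 14 * 13
Denominator: 4! = 24
C(16, 4) = 1820


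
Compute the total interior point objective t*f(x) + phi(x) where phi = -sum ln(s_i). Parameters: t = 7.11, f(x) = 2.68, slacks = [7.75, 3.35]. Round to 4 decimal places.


Step 1: Compute log-barrier.
ln values: [2.0477, 1.209]
phi = -(2.0477 + 1.209) = -3.2567
Step 2: Compute augmented objective.
t*f(x) = 7.11*2.68 = 19.0548
Total = 19.0548 - 3.2567 = 15.7981


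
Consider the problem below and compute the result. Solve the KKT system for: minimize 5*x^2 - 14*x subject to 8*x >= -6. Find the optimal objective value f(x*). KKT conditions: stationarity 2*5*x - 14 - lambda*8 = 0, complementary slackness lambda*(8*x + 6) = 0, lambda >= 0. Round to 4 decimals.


Step 1: Try lambda = 0 (constraint inactive).
Stationarity: 2*5*x - 14 = 0
x* = 14/(2*5) = 1.4
Check constraint: 8*1.4 = 11.2 >= -6 -- satisfied.
Step 2: Compute optimal value.
f(x*) = 5*1.4^2 - 14*1.4 = -9.8


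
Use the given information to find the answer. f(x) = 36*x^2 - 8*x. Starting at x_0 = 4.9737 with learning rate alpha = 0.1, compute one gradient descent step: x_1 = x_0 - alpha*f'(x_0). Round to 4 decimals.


We compute the gradient at x_0 and apply the update.
f'(x) = 72*x - 8
f'(4.9737) = 72*4.9737 - 8 = 350.1064
x_1 = 4.9737 - 0.1*350.1064 = -30.0369


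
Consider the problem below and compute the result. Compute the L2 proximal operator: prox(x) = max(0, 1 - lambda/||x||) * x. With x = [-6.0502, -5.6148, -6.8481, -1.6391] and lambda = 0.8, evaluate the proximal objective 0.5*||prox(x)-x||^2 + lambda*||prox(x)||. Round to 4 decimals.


Step 1: Compute ||x||.
||x|| = 10.8496
Step 2: Compute scaling factor.
scale = max(0, 1 - 0.8/10.8496) = 0.9263
Step 3: prox(x) = [-5.6041, -5.2008, -6.3432, -1.5182]
||prox(x)|| = 10.0496
Step 4: Proximal objective.
0.5*||prox-x||^2 = 0.32
lambda*||prox|| = 8.0397
Total = 8.3597
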